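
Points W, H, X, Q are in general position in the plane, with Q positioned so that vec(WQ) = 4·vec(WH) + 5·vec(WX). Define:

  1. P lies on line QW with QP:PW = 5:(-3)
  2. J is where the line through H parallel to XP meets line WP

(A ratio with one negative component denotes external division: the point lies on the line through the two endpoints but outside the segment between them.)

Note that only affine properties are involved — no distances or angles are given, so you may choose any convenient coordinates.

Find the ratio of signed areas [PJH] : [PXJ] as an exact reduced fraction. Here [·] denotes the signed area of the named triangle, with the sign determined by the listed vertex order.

Choose coordinates W = (0, 0), H = (1, 0), X = (0, 1), Q = (4, 5).
1. P lies on line QW with QP:PW = 5:(-3) ⇒ P = (-6, -15/2)
2. J is where the line through H parallel to XP meets line WP ⇒ J = (17/2, 85/8)
2·[PJH] = -145/8, 2·[PXJ] = -29/2
[PJH]:[PXJ] = -145/8:-29/2 = 5/4

[PJH]:[PXJ] = 5/4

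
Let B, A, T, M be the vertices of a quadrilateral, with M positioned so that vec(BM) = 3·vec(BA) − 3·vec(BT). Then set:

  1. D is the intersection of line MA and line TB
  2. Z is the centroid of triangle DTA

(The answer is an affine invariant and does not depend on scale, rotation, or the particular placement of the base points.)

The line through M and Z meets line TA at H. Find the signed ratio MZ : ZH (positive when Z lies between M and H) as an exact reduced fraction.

MZ:ZH = -7

Work in coordinates with B = (0, 0), A = (1, 0), T = (0, 1), M = (3, -3).
1. D is the intersection of line MA and line TB ⇒ D = (0, 3/2)
2. Z is the centroid of triangle DTA ⇒ Z = (1/3, 5/6)
line MZ meets TA at H = (5/7, 2/7)
Z = M + t·(H−M) with t = 7/6, so MZ:ZH = 7/6:-1/6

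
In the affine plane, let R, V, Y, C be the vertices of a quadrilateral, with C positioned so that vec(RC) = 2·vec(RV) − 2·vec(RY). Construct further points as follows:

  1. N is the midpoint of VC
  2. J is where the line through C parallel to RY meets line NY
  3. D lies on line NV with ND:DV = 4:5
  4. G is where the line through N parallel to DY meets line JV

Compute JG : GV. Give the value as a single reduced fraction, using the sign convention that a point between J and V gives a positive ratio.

Work in coordinates with R = (0, 0), V = (1, 0), Y = (0, 1), C = (2, -2).
1. N is the midpoint of VC ⇒ N = (3/2, -1)
2. J is where the line through C parallel to RY meets line NY ⇒ J = (2, -5/3)
3. D lies on line NV with ND:DV = 4:5 ⇒ D = (23/18, -5/9)
4. G is where the line through N parallel to DY meets line JV ⇒ G = (58/31, -45/31)
G = J + t·(V−J) with t = 4/31, so JG:GV = t:(1−t) = 4/31:27/31

JG:GV = 4/27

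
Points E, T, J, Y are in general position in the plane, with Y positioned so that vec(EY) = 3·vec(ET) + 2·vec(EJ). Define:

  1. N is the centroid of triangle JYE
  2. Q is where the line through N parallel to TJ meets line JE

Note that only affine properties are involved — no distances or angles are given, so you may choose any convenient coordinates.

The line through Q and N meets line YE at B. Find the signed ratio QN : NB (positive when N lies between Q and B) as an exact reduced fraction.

Assign E = (0, 0), T = (1, 0), J = (0, 1), Y = (3, 2) — the answer is frame-independent, so this choice is without loss of generality.
1. N is the centroid of triangle JYE ⇒ N = (1, 1)
2. Q is where the line through N parallel to TJ meets line JE ⇒ Q = (0, 2)
line QN meets YE at B = (6/5, 4/5)
N = Q + t·(B−Q) with t = 5/6, so QN:NB = 5/6:1/6

QN:NB = 5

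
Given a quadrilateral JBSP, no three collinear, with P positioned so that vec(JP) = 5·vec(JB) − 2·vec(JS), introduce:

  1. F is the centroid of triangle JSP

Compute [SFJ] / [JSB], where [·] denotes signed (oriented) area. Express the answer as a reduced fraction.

Work in coordinates with J = (0, 0), B = (1, 0), S = (0, 1), P = (5, -2).
1. F is the centroid of triangle JSP ⇒ F = (5/3, -1/3)
2·[SFJ] = -5/3, 2·[JSB] = -1
[SFJ]:[JSB] = -5/3:-1 = 5/3

[SFJ]:[JSB] = 5/3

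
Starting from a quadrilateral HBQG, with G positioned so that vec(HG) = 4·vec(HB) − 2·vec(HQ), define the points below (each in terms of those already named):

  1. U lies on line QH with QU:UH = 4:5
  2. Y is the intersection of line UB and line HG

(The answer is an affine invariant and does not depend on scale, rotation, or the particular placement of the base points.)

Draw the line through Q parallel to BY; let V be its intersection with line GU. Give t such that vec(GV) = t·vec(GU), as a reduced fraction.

t = 7/3

Set H = (0, 0), B = (1, 0), Q = (0, 1), G = (4, -2); any affine frame gives the same invariant.
1. U lies on line QH with QU:UH = 4:5 ⇒ U = (0, 5/9)
2. Y is the intersection of line UB and line HG ⇒ Y = (10, -5)
through Q parallel to BY: direction (9, -5); meets GU at V = (-16/3, 107/27)
V = G + t·(U−G) with t = 7/3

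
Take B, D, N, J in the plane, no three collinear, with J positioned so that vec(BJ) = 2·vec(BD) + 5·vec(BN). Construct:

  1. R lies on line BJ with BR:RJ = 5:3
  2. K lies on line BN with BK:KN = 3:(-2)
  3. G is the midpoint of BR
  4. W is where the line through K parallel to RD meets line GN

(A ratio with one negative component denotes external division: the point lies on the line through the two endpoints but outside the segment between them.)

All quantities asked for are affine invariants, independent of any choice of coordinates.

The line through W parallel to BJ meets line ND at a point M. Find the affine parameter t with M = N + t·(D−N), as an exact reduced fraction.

t = -16/203

Set B = (0, 0), D = (1, 0), N = (0, 1), J = (2, 5); any affine frame gives the same invariant.
1. R lies on line BJ with BR:RJ = 5:3 ⇒ R = (5/4, 25/8)
2. K lies on line BN with BK:KN = 3:(-2) ⇒ K = (0, 3)
3. G is the midpoint of BR ⇒ G = (5/8, 25/16)
4. W is where the line through K parallel to RD meets line GN ⇒ W = (-5/29, 49/58)
through W parallel to BJ: direction (2, 5); meets ND at M = (-16/203, 219/203)
M = N + t·(D−N) with t = -16/203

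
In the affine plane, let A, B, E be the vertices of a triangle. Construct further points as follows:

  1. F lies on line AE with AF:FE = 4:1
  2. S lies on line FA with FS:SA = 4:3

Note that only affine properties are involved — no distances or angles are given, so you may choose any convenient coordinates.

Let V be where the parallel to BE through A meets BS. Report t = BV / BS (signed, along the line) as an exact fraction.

t = 35/23

Assign A = (0, 0), B = (1, 0), E = (0, 1) — the answer is frame-independent, so this choice is without loss of generality.
1. F lies on line AE with AF:FE = 4:1 ⇒ F = (0, 4/5)
2. S lies on line FA with FS:SA = 4:3 ⇒ S = (0, 12/35)
through A parallel to BE: direction (-1, 1); meets BS at V = (-12/23, 12/23)
V = B + t·(S−B) with t = 35/23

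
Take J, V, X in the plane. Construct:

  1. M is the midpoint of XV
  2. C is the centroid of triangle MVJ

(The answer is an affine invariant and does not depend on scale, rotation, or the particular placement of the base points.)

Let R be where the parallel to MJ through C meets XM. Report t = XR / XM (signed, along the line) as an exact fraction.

t = 4/3

Assign J = (0, 0), V = (1, 0), X = (0, 1) — the answer is frame-independent, so this choice is without loss of generality.
1. M is the midpoint of XV ⇒ M = (1/2, 1/2)
2. C is the centroid of triangle MVJ ⇒ C = (1/2, 1/6)
through C parallel to MJ: direction (-1/2, -1/2); meets XM at R = (2/3, 1/3)
R = X + t·(M−X) with t = 4/3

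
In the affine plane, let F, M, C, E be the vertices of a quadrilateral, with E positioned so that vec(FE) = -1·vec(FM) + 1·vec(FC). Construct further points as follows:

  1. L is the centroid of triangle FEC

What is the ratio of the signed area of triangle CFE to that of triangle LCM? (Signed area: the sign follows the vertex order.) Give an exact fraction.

[CFE]:[LCM] = 3/2

Work in coordinates with F = (0, 0), M = (1, 0), C = (0, 1), E = (-1, 1).
1. L is the centroid of triangle FEC ⇒ L = (-1/3, 2/3)
2·[CFE] = -1, 2·[LCM] = -2/3
[CFE]:[LCM] = -1:-2/3 = 3/2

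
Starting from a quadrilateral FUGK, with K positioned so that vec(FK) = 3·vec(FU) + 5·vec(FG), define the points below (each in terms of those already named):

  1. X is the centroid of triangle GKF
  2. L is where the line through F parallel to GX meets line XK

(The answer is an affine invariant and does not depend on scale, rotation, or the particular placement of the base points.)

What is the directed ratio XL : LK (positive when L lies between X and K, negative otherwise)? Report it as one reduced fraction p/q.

Set F = (0, 0), U = (1, 0), G = (0, 1), K = (3, 5); any affine frame gives the same invariant.
1. X is the centroid of triangle GKF ⇒ X = (1, 2)
2. L is where the line through F parallel to GX meets line XK ⇒ L = (-1, -1)
L = X + t·(K−X) with t = -1, so XL:LK = t:(1−t) = -1:2

XL:LK = -1/2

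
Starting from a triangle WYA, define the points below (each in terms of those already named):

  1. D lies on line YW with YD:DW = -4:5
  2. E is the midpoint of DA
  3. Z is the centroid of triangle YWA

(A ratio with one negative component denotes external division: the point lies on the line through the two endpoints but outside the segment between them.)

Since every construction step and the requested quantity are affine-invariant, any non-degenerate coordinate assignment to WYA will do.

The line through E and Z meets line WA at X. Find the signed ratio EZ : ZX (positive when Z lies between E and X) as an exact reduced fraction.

Choose coordinates W = (0, 0), Y = (1, 0), A = (0, 1).
1. D lies on line YW with YD:DW = -4:5 ⇒ D = (5, 0)
2. E is the midpoint of DA ⇒ E = (5/2, 1/2)
3. Z is the centroid of triangle YWA ⇒ Z = (1/3, 1/3)
line EZ meets WA at X = (0, 4/13)
Z = E + t·(X−E) with t = 13/15, so EZ:ZX = 13/15:2/15

EZ:ZX = 13/2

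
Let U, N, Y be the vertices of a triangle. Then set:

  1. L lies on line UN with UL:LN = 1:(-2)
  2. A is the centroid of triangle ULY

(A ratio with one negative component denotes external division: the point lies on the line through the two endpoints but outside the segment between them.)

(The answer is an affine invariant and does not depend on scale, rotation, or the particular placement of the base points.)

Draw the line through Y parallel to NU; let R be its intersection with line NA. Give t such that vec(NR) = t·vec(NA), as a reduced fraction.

Work in coordinates with U = (0, 0), N = (1, 0), Y = (0, 1).
1. L lies on line UN with UL:LN = 1:(-2) ⇒ L = (-1, 0)
2. A is the centroid of triangle ULY ⇒ A = (-1/3, 1/3)
through Y parallel to NU: direction (-1, 0); meets NA at R = (-3, 1)
R = N + t·(A−N) with t = 3

t = 3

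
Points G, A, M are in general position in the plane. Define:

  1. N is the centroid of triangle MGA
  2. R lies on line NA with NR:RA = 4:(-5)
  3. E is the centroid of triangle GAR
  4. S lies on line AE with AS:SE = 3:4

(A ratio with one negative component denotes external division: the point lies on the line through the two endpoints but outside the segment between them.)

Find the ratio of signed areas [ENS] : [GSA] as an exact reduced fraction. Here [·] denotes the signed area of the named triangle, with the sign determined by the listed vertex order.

[ENS]:[GSA] = 4/15

Choose coordinates G = (0, 0), A = (1, 0), M = (0, 1).
1. N is the centroid of triangle MGA ⇒ N = (1/3, 1/3)
2. R lies on line NA with NR:RA = 4:(-5) ⇒ R = (-7/3, 5/3)
3. E is the centroid of triangle GAR ⇒ E = (-4/9, 5/9)
4. S lies on line AE with AS:SE = 3:4 ⇒ S = (8/21, 5/21)
2·[ENS] = -4/63, 2·[GSA] = -5/21
[ENS]:[GSA] = -4/63:-5/21 = 4/15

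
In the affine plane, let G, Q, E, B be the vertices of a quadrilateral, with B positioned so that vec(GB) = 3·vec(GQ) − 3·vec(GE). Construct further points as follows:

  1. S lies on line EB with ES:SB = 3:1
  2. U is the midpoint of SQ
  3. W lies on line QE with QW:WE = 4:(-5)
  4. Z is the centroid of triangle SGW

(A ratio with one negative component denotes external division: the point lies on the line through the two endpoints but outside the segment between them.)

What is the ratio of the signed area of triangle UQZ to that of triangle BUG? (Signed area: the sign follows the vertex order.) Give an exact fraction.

Assign G = (0, 0), Q = (1, 0), E = (0, 1), B = (3, -3) — the answer is frame-independent, so this choice is without loss of generality.
1. S lies on line EB with ES:SB = 3:1 ⇒ S = (9/4, -2)
2. U is the midpoint of SQ ⇒ U = (13/8, -1)
3. W lies on line QE with QW:WE = 4:(-5) ⇒ W = (5, -4)
4. Z is the centroid of triangle SGW ⇒ Z = (29/12, -2)
2·[UQZ] = -1/6, 2·[BUG] = 15/8
[UQZ]:[BUG] = -1/6:15/8 = -4/45

[UQZ]:[BUG] = -4/45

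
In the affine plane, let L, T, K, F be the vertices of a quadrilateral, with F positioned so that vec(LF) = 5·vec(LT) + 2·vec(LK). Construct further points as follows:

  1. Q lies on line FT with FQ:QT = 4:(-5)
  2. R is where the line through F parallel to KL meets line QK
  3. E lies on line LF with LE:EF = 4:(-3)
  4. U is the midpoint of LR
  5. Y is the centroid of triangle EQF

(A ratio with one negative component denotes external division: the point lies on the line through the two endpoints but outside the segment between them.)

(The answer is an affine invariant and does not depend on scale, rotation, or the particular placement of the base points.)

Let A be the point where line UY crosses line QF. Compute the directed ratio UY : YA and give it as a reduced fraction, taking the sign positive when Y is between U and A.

UY:YA = -37/14

Choose coordinates L = (0, 0), T = (1, 0), K = (0, 1), F = (5, 2).
1. Q lies on line FT with FQ:QT = 4:(-5) ⇒ Q = (21, 10)
2. R is where the line through F parallel to KL meets line QK ⇒ R = (5, 22/7)
3. E lies on line LF with LE:EF = 4:(-3) ⇒ E = (20, 8)
4. U is the midpoint of LR ⇒ U = (5/2, 11/7)
5. Y is the centroid of triangle EQF ⇒ Y = (46/3, 20/3)
line UY meets QF at A = (1163/111, 526/111)
Y = U + t·(A−U) with t = 37/23, so UY:YA = 37/23:-14/23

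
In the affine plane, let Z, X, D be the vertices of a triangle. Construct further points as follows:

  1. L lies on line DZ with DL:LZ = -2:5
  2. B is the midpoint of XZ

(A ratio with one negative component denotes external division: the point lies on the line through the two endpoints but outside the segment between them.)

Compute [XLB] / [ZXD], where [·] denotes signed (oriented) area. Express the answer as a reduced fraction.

[XLB]:[ZXD] = 5/6

Assign Z = (0, 0), X = (1, 0), D = (0, 1) — the answer is frame-independent, so this choice is without loss of generality.
1. L lies on line DZ with DL:LZ = -2:5 ⇒ L = (0, 5/3)
2. B is the midpoint of XZ ⇒ B = (1/2, 0)
2·[XLB] = 5/6, 2·[ZXD] = 1
[XLB]:[ZXD] = 5/6:1 = 5/6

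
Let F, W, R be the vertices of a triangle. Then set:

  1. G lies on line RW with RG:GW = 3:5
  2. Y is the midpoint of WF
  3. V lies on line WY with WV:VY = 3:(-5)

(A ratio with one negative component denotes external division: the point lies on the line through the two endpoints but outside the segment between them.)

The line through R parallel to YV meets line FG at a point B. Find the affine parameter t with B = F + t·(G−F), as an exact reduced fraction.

t = 8/5

Choose coordinates F = (0, 0), W = (1, 0), R = (0, 1).
1. G lies on line RW with RG:GW = 3:5 ⇒ G = (3/8, 5/8)
2. Y is the midpoint of WF ⇒ Y = (1/2, 0)
3. V lies on line WY with WV:VY = 3:(-5) ⇒ V = (7/4, 0)
through R parallel to YV: direction (5/4, 0); meets FG at B = (3/5, 1)
B = F + t·(G−F) with t = 8/5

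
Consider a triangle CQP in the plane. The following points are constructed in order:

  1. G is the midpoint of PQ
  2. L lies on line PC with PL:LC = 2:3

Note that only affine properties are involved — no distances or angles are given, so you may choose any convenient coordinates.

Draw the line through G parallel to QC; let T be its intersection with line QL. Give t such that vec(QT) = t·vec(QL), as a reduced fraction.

Set C = (0, 0), Q = (1, 0), P = (0, 1); any affine frame gives the same invariant.
1. G is the midpoint of PQ ⇒ G = (1/2, 1/2)
2. L lies on line PC with PL:LC = 2:3 ⇒ L = (0, 3/5)
through G parallel to QC: direction (-1, 0); meets QL at T = (1/6, 1/2)
T = Q + t·(L−Q) with t = 5/6

t = 5/6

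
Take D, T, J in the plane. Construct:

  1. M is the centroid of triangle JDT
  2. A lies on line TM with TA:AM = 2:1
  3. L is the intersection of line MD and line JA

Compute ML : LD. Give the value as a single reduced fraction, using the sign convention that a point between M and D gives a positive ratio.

ML:LD = -1/5

Choose coordinates D = (0, 0), T = (1, 0), J = (0, 1).
1. M is the centroid of triangle JDT ⇒ M = (1/3, 1/3)
2. A lies on line TM with TA:AM = 2:1 ⇒ A = (5/9, 2/9)
3. L is the intersection of line MD and line JA ⇒ L = (5/12, 5/12)
L = M + t·(D−M) with t = -1/4, so ML:LD = t:(1−t) = -1/4:5/4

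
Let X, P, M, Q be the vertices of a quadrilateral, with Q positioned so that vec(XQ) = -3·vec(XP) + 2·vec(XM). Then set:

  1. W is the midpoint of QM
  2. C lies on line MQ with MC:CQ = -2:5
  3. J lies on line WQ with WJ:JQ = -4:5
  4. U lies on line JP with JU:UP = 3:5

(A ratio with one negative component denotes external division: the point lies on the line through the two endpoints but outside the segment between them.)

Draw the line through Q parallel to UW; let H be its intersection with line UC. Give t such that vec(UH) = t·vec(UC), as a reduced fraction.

t = -3/7

Work in coordinates with X = (0, 0), P = (1, 0), M = (0, 1), Q = (-3, 2).
1. W is the midpoint of QM ⇒ W = (-3/2, 3/2)
2. C lies on line MQ with MC:CQ = -2:5 ⇒ C = (2, 1/3)
3. J lies on line WQ with WJ:JQ = -4:5 ⇒ J = (9/2, -1/2)
4. U lies on line JP with JU:UP = 3:5 ⇒ U = (51/16, -5/16)
through Q parallel to UW: direction (-75/16, 29/16); meets UC at H = (207/56, -33/56)
H = U + t·(C−U) with t = -3/7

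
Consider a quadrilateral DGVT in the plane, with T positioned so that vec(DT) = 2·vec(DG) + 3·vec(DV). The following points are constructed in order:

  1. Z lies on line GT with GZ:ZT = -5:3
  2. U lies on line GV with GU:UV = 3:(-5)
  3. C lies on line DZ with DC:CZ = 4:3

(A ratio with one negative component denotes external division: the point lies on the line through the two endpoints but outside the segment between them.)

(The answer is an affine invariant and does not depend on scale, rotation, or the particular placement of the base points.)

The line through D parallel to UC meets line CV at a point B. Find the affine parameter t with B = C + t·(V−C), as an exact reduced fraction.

Set D = (0, 0), G = (1, 0), V = (0, 1), T = (2, 3); any affine frame gives the same invariant.
1. Z lies on line GT with GZ:ZT = -5:3 ⇒ Z = (7/2, 15/2)
2. U lies on line GV with GU:UV = 3:(-5) ⇒ U = (5/2, -3/2)
3. C lies on line DZ with DC:CZ = 4:3 ⇒ C = (2, 30/7)
through D parallel to UC: direction (-1/2, 81/14); meets CV at B = (-14/185, 162/185)
B = C + t·(V−C) with t = 192/185

t = 192/185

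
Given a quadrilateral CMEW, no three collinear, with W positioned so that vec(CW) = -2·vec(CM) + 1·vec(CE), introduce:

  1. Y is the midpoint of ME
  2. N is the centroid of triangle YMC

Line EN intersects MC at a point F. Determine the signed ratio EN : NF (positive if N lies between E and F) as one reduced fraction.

Work in coordinates with C = (0, 0), M = (1, 0), E = (0, 1), W = (-2, 1).
1. Y is the midpoint of ME ⇒ Y = (1/2, 1/2)
2. N is the centroid of triangle YMC ⇒ N = (1/2, 1/6)
line EN meets MC at F = (3/5, 0)
N = E + t·(F−E) with t = 5/6, so EN:NF = 5/6:1/6

EN:NF = 5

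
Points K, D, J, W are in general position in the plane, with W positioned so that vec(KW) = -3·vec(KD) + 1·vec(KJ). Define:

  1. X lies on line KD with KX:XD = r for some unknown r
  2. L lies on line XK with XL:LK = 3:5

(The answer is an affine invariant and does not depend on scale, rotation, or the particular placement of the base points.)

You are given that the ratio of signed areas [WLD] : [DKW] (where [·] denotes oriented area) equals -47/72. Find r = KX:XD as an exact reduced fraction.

r = 5/4

Choose coordinates K = (0, 0), D = (1, 0), J = (0, 1), W = (-3, 1).
1. With KX:XD = r, write λ = r/(r+1) so X = K + λ·(D−K); X is affine-linear in λ
2. L lies on line XK with XL:LK = 3:5 ⇒ L is an affine combination of earlier points and hence also affine-linear in λ
Every point depending on X is an affine combination of X and λ-independent points, so each such coordinate is linear in λ; the λ² term in each signed area is a multiple of (D−K)×(D−K) = 0, so 2·[WLD] and 2·[DKW] are each linear in λ. Evaluating at λ=0 and λ=1:
  2·[WLD] = -5/8·λ + 1,   2·[DKW] = -1
So [WLD]:[DKW] = (-5/8·λ + 1) / (-1). Setting this equal to -47/72:
  -5/8·λ + 1 = -47/72·(-1)  ⇒  λ = 5/9
Then r = λ/(1−λ) = (5/9)/(4/9) = 5/4. Check: with r = 5/4, X = (5/9, 0) and [WLD]:[DKW] = -47/72 as required.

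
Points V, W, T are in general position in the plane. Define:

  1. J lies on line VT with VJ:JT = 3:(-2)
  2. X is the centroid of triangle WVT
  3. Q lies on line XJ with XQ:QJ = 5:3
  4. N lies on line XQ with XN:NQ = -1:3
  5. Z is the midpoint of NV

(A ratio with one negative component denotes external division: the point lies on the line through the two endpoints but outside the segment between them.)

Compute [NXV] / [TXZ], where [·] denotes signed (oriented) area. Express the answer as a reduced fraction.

Set V = (0, 0), W = (1, 0), T = (0, 1); any affine frame gives the same invariant.
1. J lies on line VT with VJ:JT = 3:(-2) ⇒ J = (0, 3)
2. X is the centroid of triangle WVT ⇒ X = (1/3, 1/3)
3. Q lies on line XJ with XQ:QJ = 5:3 ⇒ Q = (1/8, 2)
4. N lies on line XQ with XN:NQ = -1:3 ⇒ N = (7/16, -1/2)
5. Z is the midpoint of NV ⇒ Z = (7/32, -1/4)
2·[NXV] = 5/16, 2·[TXZ] = -13/48
[NXV]:[TXZ] = 5/16:-13/48 = -15/13

[NXV]:[TXZ] = -15/13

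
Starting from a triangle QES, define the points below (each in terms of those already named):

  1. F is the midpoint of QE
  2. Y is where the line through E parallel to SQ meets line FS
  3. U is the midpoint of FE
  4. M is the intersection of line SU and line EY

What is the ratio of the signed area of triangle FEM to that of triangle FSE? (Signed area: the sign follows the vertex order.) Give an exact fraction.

[FEM]:[FSE] = 1/3

Assign Q = (0, 0), E = (1, 0), S = (0, 1) — the answer is frame-independent, so this choice is without loss of generality.
1. F is the midpoint of QE ⇒ F = (1/2, 0)
2. Y is where the line through E parallel to SQ meets line FS ⇒ Y = (1, -1)
3. U is the midpoint of FE ⇒ U = (3/4, 0)
4. M is the intersection of line SU and line EY ⇒ M = (1, -1/3)
2·[FEM] = -1/6, 2·[FSE] = -1/2
[FEM]:[FSE] = -1/6:-1/2 = 1/3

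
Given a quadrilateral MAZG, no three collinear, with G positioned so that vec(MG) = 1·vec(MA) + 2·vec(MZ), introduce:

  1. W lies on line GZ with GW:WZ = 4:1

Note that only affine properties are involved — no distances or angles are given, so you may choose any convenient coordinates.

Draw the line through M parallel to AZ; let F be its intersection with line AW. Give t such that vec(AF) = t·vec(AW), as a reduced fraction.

t = -5/2

Assign M = (0, 0), A = (1, 0), Z = (0, 1), G = (1, 2) — the answer is frame-independent, so this choice is without loss of generality.
1. W lies on line GZ with GW:WZ = 4:1 ⇒ W = (1/5, 6/5)
through M parallel to AZ: direction (-1, 1); meets AW at F = (3, -3)
F = A + t·(W−A) with t = -5/2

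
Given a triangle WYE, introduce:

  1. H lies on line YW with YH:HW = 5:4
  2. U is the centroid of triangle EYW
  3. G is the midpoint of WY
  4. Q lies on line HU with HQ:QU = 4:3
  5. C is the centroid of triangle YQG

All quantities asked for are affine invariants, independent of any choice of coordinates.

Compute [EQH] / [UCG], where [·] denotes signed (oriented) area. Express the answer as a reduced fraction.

[EQH]:[UCG] = 2/5

Assign W = (0, 0), Y = (1, 0), E = (0, 1) — the answer is frame-independent, so this choice is without loss of generality.
1. H lies on line YW with YH:HW = 5:4 ⇒ H = (4/9, 0)
2. U is the centroid of triangle EYW ⇒ U = (1/3, 1/3)
3. G is the midpoint of WY ⇒ G = (1/2, 0)
4. Q lies on line HU with HQ:QU = 4:3 ⇒ Q = (8/21, 4/21)
5. C is the centroid of triangle YQG ⇒ C = (79/126, 4/63)
2·[EQH] = -4/189, 2·[UCG] = -10/189
[EQH]:[UCG] = -4/189:-10/189 = 2/5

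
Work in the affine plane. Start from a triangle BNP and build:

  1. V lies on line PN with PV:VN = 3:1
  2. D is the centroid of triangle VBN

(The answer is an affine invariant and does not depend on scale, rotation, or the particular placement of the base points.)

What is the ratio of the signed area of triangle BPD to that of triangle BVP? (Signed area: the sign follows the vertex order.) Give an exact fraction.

Set B = (0, 0), N = (1, 0), P = (0, 1); any affine frame gives the same invariant.
1. V lies on line PN with PV:VN = 3:1 ⇒ V = (3/4, 1/4)
2. D is the centroid of triangle VBN ⇒ D = (7/12, 1/12)
2·[BPD] = -7/12, 2·[BVP] = 3/4
[BPD]:[BVP] = -7/12:3/4 = -7/9

[BPD]:[BVP] = -7/9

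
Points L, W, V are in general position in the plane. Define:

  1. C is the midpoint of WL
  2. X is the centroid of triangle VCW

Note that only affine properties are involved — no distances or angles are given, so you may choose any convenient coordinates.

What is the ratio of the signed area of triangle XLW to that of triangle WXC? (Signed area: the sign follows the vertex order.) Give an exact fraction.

Set L = (0, 0), W = (1, 0), V = (0, 1); any affine frame gives the same invariant.
1. C is the midpoint of WL ⇒ C = (1/2, 0)
2. X is the centroid of triangle VCW ⇒ X = (1/2, 1/3)
2·[XLW] = 1/3, 2·[WXC] = 1/6
[XLW]:[WXC] = 1/3:1/6 = 2

[XLW]:[WXC] = 2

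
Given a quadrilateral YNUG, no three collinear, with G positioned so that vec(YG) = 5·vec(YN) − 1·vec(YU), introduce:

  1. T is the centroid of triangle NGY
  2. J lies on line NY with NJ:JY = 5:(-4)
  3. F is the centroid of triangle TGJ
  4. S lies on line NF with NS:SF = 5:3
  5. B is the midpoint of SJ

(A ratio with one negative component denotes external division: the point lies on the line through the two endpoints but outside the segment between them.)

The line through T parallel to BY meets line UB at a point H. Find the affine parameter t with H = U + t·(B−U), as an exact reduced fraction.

Assign Y = (0, 0), N = (1, 0), U = (0, 1), G = (5, -1) — the answer is frame-independent, so this choice is without loss of generality.
1. T is the centroid of triangle NGY ⇒ T = (2, -1/3)
2. J lies on line NY with NJ:JY = 5:(-4) ⇒ J = (-4, 0)
3. F is the centroid of triangle TGJ ⇒ F = (1, -4/9)
4. S lies on line NF with NS:SF = 5:3 ⇒ S = (1, -5/18)
5. B is the midpoint of SJ ⇒ B = (-3/2, -5/36)
through T parallel to BY: direction (3/2, 5/36); meets UB at H = (-41/18, -709/972)
H = U + t·(B−U) with t = 41/27

t = 41/27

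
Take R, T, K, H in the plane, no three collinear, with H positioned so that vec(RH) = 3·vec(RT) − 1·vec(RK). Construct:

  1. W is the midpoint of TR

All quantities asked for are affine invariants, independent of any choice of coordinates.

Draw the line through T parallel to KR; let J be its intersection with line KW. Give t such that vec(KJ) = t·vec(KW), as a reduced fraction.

Work in coordinates with R = (0, 0), T = (1, 0), K = (0, 1), H = (3, -1).
1. W is the midpoint of TR ⇒ W = (1/2, 0)
through T parallel to KR: direction (0, -1); meets KW at J = (1, -1)
J = K + t·(W−K) with t = 2

t = 2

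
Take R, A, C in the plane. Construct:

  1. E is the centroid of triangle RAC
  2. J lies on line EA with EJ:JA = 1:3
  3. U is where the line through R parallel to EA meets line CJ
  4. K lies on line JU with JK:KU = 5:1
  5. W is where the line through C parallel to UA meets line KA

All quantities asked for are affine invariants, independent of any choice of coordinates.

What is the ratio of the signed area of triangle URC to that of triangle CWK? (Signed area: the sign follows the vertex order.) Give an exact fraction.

[URC]:[CWK] = -24/121

Assign R = (0, 0), A = (1, 0), C = (0, 1) — the answer is frame-independent, so this choice is without loss of generality.
1. E is the centroid of triangle RAC ⇒ E = (1/3, 1/3)
2. J lies on line EA with EJ:JA = 1:3 ⇒ J = (1/2, 1/4)
3. U is where the line through R parallel to EA meets line CJ ⇒ U = (1, -1/2)
4. K lies on line JU with JK:KU = 5:1 ⇒ K = (11/12, -3/8)
5. W is where the line through C parallel to UA meets line KA ⇒ W = (0, -9/2)
2·[URC] = -1, 2·[CWK] = 121/24
[URC]:[CWK] = -1:121/24 = -24/121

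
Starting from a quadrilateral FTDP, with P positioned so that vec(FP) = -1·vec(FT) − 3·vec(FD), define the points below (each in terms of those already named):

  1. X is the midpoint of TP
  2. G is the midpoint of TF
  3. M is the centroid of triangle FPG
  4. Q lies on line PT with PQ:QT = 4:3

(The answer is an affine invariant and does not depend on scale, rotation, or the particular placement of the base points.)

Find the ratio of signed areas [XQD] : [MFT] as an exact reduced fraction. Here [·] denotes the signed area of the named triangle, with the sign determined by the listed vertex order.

[XQD]:[MFT] = -5/14

Set F = (0, 0), T = (1, 0), D = (0, 1), P = (-1, -3); any affine frame gives the same invariant.
1. X is the midpoint of TP ⇒ X = (0, -3/2)
2. G is the midpoint of TF ⇒ G = (1/2, 0)
3. M is the centroid of triangle FPG ⇒ M = (-1/6, -1)
4. Q lies on line PT with PQ:QT = 4:3 ⇒ Q = (1/7, -9/7)
2·[XQD] = 5/14, 2·[MFT] = -1
[XQD]:[MFT] = 5/14:-1 = -5/14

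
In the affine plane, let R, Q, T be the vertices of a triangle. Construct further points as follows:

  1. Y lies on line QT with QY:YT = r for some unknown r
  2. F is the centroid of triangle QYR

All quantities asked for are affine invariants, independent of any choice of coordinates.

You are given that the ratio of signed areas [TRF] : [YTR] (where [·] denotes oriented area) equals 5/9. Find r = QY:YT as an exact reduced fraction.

r = -1/3

Work in coordinates with R = (0, 0), Q = (1, 0), T = (0, 1).
1. With QY:YT = r, write λ = r/(r+1) so Y = Q + λ·(T−Q); Y is affine-linear in λ
2. F is the centroid of triangle QYR ⇒ F is an affine combination of earlier points and hence also affine-linear in λ
Every point depending on Y is an affine combination of Y and λ-independent points, so each such coordinate is linear in λ; the λ² term in each signed area is a multiple of (T−Q)×(T−Q) = 0, so 2·[TRF] and 2·[YTR] are each linear in λ. Evaluating at λ=0 and λ=1:
  2·[TRF] = -1/3·λ + 2/3,   2·[YTR] = −λ + 1
So [TRF]:[YTR] = (-1/3·λ + 2/3) / (−λ + 1). Setting this equal to 5/9:
  -1/3·λ + 2/3 = 5/9·(−λ + 1)  ⇒  λ = -1/2
Then r = λ/(1−λ) = (-1/2)/(3/2) = -1/3. Check: with r = -1/3, Y = (3/2, -1/2) and [TRF]:[YTR] = 5/9 as required.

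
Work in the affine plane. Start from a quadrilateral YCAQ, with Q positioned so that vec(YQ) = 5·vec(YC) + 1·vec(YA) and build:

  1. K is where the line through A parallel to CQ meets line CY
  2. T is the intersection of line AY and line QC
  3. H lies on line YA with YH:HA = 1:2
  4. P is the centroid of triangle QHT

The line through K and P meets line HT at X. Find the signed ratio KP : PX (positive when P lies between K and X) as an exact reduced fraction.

Assign Y = (0, 0), C = (1, 0), A = (0, 1), Q = (5, 1) — the answer is frame-independent, so this choice is without loss of generality.
1. K is where the line through A parallel to CQ meets line CY ⇒ K = (-4, 0)
2. T is the intersection of line AY and line QC ⇒ T = (0, -1/4)
3. H lies on line YA with YH:HA = 1:2 ⇒ H = (0, 1/3)
4. P is the centroid of triangle QHT ⇒ P = (5/3, 13/36)
line KP meets HT at X = (0, 13/51)
P = K + t·(X−K) with t = 17/12, so KP:PX = 17/12:-5/12

KP:PX = -17/5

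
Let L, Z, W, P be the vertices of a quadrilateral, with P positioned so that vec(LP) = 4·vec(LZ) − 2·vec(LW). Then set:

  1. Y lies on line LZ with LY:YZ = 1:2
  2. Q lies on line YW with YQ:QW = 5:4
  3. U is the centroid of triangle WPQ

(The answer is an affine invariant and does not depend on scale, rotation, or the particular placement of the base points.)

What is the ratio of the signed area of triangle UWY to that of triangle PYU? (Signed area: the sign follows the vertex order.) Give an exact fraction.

[UWY]:[PYU] = -9/14

Choose coordinates L = (0, 0), Z = (1, 0), W = (0, 1), P = (4, -2).
1. Y lies on line LZ with LY:YZ = 1:2 ⇒ Y = (1/3, 0)
2. Q lies on line YW with YQ:QW = 5:4 ⇒ Q = (4/27, 5/9)
3. U is the centroid of triangle WPQ ⇒ U = (112/81, -4/27)
2·[UWY] = 1, 2·[PYU] = -14/9
[UWY]:[PYU] = 1:-14/9 = -9/14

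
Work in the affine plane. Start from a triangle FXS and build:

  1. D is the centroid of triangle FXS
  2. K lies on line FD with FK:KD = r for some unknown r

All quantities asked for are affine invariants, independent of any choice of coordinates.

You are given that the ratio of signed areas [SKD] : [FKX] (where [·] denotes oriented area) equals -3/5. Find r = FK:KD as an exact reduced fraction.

Assign F = (0, 0), X = (1, 0), S = (0, 1) — the answer is frame-independent, so this choice is without loss of generality.
1. D is the centroid of triangle FXS ⇒ D = (1/3, 1/3)
2. With FK:KD = r, write λ = r/(r+1) so K = F + λ·(D−F); K is affine-linear in λ
Every point depending on K is an affine combination of K and λ-independent points, so each such coordinate is linear in λ; the λ² term in each signed area is a multiple of (D−F)×(D−F) = 0, so 2·[SKD] and 2·[FKX] are each linear in λ. Evaluating at λ=0 and λ=1:
  2·[SKD] = -1/3·λ + 1/3,   2·[FKX] = -1/3·λ
So [SKD]:[FKX] = (-1/3·λ + 1/3) / (-1/3·λ). Setting this equal to -3/5:
  -1/3·λ + 1/3 = -3/5·(-1/3·λ)  ⇒  λ = 5/8
Then r = λ/(1−λ) = (5/8)/(3/8) = 5/3. Check: with r = 5/3, K = (5/24, 5/24) and [SKD]:[FKX] = -3/5 as required.

r = 5/3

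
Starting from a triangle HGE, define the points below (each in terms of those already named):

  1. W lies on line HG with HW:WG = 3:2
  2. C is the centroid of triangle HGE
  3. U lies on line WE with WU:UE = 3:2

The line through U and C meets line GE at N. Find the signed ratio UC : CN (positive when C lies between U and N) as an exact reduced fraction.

Choose coordinates H = (0, 0), G = (1, 0), E = (0, 1).
1. W lies on line HG with HW:WG = 3:2 ⇒ W = (3/5, 0)
2. C is the centroid of triangle HGE ⇒ C = (1/3, 1/3)
3. U lies on line WE with WU:UE = 3:2 ⇒ U = (6/25, 3/5)
line UC meets GE at N = (2/13, 11/13)
C = U + t·(N−U) with t = -13/12, so UC:CN = -13/12:25/12

UC:CN = -13/25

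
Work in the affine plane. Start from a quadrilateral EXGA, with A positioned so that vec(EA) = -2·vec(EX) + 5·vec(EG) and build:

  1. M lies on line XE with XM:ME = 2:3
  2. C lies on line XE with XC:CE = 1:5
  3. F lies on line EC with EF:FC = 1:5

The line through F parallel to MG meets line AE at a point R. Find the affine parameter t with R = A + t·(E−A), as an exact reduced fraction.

t = 31/36

Work in coordinates with E = (0, 0), X = (1, 0), G = (0, 1), A = (-2, 5).
1. M lies on line XE with XM:ME = 2:3 ⇒ M = (3/5, 0)
2. C lies on line XE with XC:CE = 1:5 ⇒ C = (5/6, 0)
3. F lies on line EC with EF:FC = 1:5 ⇒ F = (5/36, 0)
through F parallel to MG: direction (-3/5, 1); meets AE at R = (-5/18, 25/36)
R = A + t·(E−A) with t = 31/36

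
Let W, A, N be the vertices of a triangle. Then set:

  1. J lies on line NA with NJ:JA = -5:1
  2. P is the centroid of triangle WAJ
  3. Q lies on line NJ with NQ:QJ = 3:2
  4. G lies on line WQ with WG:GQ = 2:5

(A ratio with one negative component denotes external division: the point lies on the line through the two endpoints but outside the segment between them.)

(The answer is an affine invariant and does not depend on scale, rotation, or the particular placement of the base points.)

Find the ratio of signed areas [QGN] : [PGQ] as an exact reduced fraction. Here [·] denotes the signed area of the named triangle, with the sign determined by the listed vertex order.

[QGN]:[PGQ] = 3

Set W = (0, 0), A = (1, 0), N = (0, 1); any affine frame gives the same invariant.
1. J lies on line NA with NJ:JA = -5:1 ⇒ J = (5/4, -1/4)
2. P is the centroid of triangle WAJ ⇒ P = (3/4, -1/12)
3. Q lies on line NJ with NQ:QJ = 3:2 ⇒ Q = (3/4, 1/4)
4. G lies on line WQ with WG:GQ = 2:5 ⇒ G = (3/14, 1/14)
2·[QGN] = -15/28, 2·[PGQ] = -5/28
[QGN]:[PGQ] = -15/28:-5/28 = 3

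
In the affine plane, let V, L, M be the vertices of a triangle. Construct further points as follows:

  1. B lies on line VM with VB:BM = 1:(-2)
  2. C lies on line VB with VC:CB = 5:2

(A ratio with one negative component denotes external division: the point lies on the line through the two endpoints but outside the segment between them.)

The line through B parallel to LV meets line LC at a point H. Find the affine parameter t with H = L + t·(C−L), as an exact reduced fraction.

Set V = (0, 0), L = (1, 0), M = (0, 1); any affine frame gives the same invariant.
1. B lies on line VM with VB:BM = 1:(-2) ⇒ B = (0, -1)
2. C lies on line VB with VC:CB = 5:2 ⇒ C = (0, -5/7)
through B parallel to LV: direction (-1, 0); meets LC at H = (-2/5, -1)
H = L + t·(C−L) with t = 7/5

t = 7/5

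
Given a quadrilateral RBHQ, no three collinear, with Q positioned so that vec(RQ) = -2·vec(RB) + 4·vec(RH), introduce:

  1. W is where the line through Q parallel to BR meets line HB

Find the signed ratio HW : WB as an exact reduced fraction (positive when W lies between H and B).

Set R = (0, 0), B = (1, 0), H = (0, 1), Q = (-2, 4); any affine frame gives the same invariant.
1. W is where the line through Q parallel to BR meets line HB ⇒ W = (-3, 4)
W = H + t·(B−H) with t = -3, so HW:WB = t:(1−t) = -3:4

HW:WB = -3/4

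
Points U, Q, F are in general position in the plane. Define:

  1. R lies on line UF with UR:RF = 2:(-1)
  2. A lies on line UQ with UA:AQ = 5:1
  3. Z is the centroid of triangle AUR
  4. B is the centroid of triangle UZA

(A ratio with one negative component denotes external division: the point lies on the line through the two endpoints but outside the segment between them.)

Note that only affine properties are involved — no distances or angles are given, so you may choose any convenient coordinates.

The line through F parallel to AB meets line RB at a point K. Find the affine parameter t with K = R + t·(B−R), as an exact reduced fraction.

Work in coordinates with U = (0, 0), Q = (1, 0), F = (0, 1).
1. R lies on line UF with UR:RF = 2:(-1) ⇒ R = (0, 2)
2. A lies on line UQ with UA:AQ = 5:1 ⇒ A = (5/6, 0)
3. Z is the centroid of triangle AUR ⇒ Z = (5/18, 2/3)
4. B is the centroid of triangle UZA ⇒ B = (10/27, 2/9)
through F parallel to AB: direction (-25/54, 2/9); meets RB at K = (25/108, 8/9)
K = R + t·(B−R) with t = 5/8

t = 5/8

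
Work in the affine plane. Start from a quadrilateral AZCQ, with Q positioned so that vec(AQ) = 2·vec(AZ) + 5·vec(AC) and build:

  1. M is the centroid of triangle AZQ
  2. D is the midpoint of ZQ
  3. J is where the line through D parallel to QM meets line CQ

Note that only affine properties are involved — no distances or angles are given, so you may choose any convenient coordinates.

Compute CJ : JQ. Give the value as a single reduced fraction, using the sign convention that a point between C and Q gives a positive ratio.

Set A = (0, 0), Z = (1, 0), C = (0, 1), Q = (2, 5); any affine frame gives the same invariant.
1. M is the centroid of triangle AZQ ⇒ M = (1, 5/3)
2. D is the midpoint of ZQ ⇒ D = (3/2, 5/2)
3. J is where the line through D parallel to QM meets line CQ ⇒ J = (21/8, 25/4)
J = C + t·(Q−C) with t = 21/16, so CJ:JQ = t:(1−t) = 21/16:-5/16

CJ:JQ = -21/5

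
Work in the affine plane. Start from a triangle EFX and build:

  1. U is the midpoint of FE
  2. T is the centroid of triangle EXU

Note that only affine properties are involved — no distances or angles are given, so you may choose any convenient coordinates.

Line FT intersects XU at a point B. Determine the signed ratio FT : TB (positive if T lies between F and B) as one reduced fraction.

Choose coordinates E = (0, 0), F = (1, 0), X = (0, 1).
1. U is the midpoint of FE ⇒ U = (1/2, 0)
2. T is the centroid of triangle EXU ⇒ T = (1/6, 1/3)
line FT meets XU at B = (3/8, 1/4)
T = F + t·(B−F) with t = 4/3, so FT:TB = 4/3:-1/3

FT:TB = -4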